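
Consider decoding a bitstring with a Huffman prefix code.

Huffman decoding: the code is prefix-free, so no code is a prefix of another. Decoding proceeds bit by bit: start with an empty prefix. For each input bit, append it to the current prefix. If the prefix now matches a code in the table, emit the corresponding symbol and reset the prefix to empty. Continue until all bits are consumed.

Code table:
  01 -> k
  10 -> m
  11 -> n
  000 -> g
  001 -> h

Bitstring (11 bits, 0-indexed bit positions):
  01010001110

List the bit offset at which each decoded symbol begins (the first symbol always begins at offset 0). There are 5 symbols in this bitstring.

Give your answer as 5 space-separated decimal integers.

Bit 0: prefix='0' (no match yet)
Bit 1: prefix='01' -> emit 'k', reset
Bit 2: prefix='0' (no match yet)
Bit 3: prefix='01' -> emit 'k', reset
Bit 4: prefix='0' (no match yet)
Bit 5: prefix='00' (no match yet)
Bit 6: prefix='000' -> emit 'g', reset
Bit 7: prefix='1' (no match yet)
Bit 8: prefix='11' -> emit 'n', reset
Bit 9: prefix='1' (no match yet)
Bit 10: prefix='10' -> emit 'm', reset

Answer: 0 2 4 7 9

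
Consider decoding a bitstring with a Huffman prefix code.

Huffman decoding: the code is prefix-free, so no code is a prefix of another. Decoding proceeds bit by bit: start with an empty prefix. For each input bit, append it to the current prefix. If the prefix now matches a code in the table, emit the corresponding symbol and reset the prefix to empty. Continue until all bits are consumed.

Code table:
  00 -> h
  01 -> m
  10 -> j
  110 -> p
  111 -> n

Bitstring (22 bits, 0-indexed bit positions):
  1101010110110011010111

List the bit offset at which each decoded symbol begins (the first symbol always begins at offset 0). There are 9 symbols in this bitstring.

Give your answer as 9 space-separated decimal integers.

Answer: 0 3 5 7 10 13 15 17 19

Derivation:
Bit 0: prefix='1' (no match yet)
Bit 1: prefix='11' (no match yet)
Bit 2: prefix='110' -> emit 'p', reset
Bit 3: prefix='1' (no match yet)
Bit 4: prefix='10' -> emit 'j', reset
Bit 5: prefix='1' (no match yet)
Bit 6: prefix='10' -> emit 'j', reset
Bit 7: prefix='1' (no match yet)
Bit 8: prefix='11' (no match yet)
Bit 9: prefix='110' -> emit 'p', reset
Bit 10: prefix='1' (no match yet)
Bit 11: prefix='11' (no match yet)
Bit 12: prefix='110' -> emit 'p', reset
Bit 13: prefix='0' (no match yet)
Bit 14: prefix='01' -> emit 'm', reset
Bit 15: prefix='1' (no match yet)
Bit 16: prefix='10' -> emit 'j', reset
Bit 17: prefix='1' (no match yet)
Bit 18: prefix='10' -> emit 'j', reset
Bit 19: prefix='1' (no match yet)
Bit 20: prefix='11' (no match yet)
Bit 21: prefix='111' -> emit 'n', reset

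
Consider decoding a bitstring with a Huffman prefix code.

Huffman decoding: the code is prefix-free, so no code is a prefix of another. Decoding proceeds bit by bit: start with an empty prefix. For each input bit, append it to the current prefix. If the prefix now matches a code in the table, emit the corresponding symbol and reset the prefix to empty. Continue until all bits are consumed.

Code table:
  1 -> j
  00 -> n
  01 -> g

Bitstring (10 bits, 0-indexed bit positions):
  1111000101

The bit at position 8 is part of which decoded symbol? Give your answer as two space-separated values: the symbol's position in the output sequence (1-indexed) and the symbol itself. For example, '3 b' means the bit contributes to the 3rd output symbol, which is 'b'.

Answer: 7 g

Derivation:
Bit 0: prefix='1' -> emit 'j', reset
Bit 1: prefix='1' -> emit 'j', reset
Bit 2: prefix='1' -> emit 'j', reset
Bit 3: prefix='1' -> emit 'j', reset
Bit 4: prefix='0' (no match yet)
Bit 5: prefix='00' -> emit 'n', reset
Bit 6: prefix='0' (no match yet)
Bit 7: prefix='01' -> emit 'g', reset
Bit 8: prefix='0' (no match yet)
Bit 9: prefix='01' -> emit 'g', reset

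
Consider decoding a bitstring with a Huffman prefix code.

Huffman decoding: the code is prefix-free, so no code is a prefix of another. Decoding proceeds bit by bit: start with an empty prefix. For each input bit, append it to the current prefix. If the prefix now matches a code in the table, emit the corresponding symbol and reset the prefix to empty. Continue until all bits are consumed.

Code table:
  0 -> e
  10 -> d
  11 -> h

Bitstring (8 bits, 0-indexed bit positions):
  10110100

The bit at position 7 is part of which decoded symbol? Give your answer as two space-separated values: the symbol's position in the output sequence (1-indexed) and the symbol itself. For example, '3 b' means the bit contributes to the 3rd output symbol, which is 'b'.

Bit 0: prefix='1' (no match yet)
Bit 1: prefix='10' -> emit 'd', reset
Bit 2: prefix='1' (no match yet)
Bit 3: prefix='11' -> emit 'h', reset
Bit 4: prefix='0' -> emit 'e', reset
Bit 5: prefix='1' (no match yet)
Bit 6: prefix='10' -> emit 'd', reset
Bit 7: prefix='0' -> emit 'e', reset

Answer: 5 e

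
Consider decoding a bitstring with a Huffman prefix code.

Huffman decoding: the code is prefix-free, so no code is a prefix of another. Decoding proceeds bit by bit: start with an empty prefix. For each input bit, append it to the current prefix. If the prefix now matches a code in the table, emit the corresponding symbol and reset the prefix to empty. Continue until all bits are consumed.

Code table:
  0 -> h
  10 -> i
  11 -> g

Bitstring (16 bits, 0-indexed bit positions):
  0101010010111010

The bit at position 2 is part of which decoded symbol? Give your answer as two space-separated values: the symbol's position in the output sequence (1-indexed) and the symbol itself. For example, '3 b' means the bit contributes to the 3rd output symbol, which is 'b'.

Answer: 2 i

Derivation:
Bit 0: prefix='0' -> emit 'h', reset
Bit 1: prefix='1' (no match yet)
Bit 2: prefix='10' -> emit 'i', reset
Bit 3: prefix='1' (no match yet)
Bit 4: prefix='10' -> emit 'i', reset
Bit 5: prefix='1' (no match yet)
Bit 6: prefix='10' -> emit 'i', reset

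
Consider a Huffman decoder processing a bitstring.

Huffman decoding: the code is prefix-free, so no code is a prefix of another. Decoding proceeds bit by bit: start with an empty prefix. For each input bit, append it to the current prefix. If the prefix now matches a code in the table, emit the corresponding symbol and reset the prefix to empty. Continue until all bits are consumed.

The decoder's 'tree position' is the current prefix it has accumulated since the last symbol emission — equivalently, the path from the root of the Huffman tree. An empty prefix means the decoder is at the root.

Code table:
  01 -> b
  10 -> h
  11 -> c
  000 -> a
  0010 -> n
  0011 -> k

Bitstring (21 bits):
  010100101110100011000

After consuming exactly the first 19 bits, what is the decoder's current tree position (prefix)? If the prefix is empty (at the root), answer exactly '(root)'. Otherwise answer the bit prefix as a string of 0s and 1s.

Bit 0: prefix='0' (no match yet)
Bit 1: prefix='01' -> emit 'b', reset
Bit 2: prefix='0' (no match yet)
Bit 3: prefix='01' -> emit 'b', reset
Bit 4: prefix='0' (no match yet)
Bit 5: prefix='00' (no match yet)
Bit 6: prefix='001' (no match yet)
Bit 7: prefix='0010' -> emit 'n', reset
Bit 8: prefix='1' (no match yet)
Bit 9: prefix='11' -> emit 'c', reset
Bit 10: prefix='1' (no match yet)
Bit 11: prefix='10' -> emit 'h', reset
Bit 12: prefix='1' (no match yet)
Bit 13: prefix='10' -> emit 'h', reset
Bit 14: prefix='0' (no match yet)
Bit 15: prefix='00' (no match yet)
Bit 16: prefix='001' (no match yet)
Bit 17: prefix='0011' -> emit 'k', reset
Bit 18: prefix='0' (no match yet)

Answer: 0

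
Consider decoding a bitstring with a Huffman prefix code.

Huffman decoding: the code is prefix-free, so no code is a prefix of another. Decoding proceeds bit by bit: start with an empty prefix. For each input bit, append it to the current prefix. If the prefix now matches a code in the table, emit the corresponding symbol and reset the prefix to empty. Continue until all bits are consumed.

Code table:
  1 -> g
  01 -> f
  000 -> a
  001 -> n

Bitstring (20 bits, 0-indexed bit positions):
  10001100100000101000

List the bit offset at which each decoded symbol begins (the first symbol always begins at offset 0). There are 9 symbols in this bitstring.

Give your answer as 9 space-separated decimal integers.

Bit 0: prefix='1' -> emit 'g', reset
Bit 1: prefix='0' (no match yet)
Bit 2: prefix='00' (no match yet)
Bit 3: prefix='000' -> emit 'a', reset
Bit 4: prefix='1' -> emit 'g', reset
Bit 5: prefix='1' -> emit 'g', reset
Bit 6: prefix='0' (no match yet)
Bit 7: prefix='00' (no match yet)
Bit 8: prefix='001' -> emit 'n', reset
Bit 9: prefix='0' (no match yet)
Bit 10: prefix='00' (no match yet)
Bit 11: prefix='000' -> emit 'a', reset
Bit 12: prefix='0' (no match yet)
Bit 13: prefix='00' (no match yet)
Bit 14: prefix='001' -> emit 'n', reset
Bit 15: prefix='0' (no match yet)
Bit 16: prefix='01' -> emit 'f', reset
Bit 17: prefix='0' (no match yet)
Bit 18: prefix='00' (no match yet)
Bit 19: prefix='000' -> emit 'a', reset

Answer: 0 1 4 5 6 9 12 15 17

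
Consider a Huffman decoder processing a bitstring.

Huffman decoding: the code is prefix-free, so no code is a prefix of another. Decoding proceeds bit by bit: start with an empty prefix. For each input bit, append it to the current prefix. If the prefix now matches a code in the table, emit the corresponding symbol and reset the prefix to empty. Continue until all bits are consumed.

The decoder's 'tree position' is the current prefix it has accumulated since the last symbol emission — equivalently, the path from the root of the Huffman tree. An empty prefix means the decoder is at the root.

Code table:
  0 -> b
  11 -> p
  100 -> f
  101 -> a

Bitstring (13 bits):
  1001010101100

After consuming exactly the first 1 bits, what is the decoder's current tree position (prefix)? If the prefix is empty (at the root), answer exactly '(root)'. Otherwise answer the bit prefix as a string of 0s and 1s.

Answer: 1

Derivation:
Bit 0: prefix='1' (no match yet)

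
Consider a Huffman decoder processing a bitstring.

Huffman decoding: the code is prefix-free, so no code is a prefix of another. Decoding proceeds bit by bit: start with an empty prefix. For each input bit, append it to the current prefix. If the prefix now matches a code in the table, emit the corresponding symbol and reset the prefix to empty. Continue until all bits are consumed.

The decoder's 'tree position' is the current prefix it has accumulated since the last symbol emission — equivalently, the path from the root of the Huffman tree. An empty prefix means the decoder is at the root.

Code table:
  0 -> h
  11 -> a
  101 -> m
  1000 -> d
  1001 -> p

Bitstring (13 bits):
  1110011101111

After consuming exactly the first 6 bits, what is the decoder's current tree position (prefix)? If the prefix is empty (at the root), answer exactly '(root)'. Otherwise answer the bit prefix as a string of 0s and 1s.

Bit 0: prefix='1' (no match yet)
Bit 1: prefix='11' -> emit 'a', reset
Bit 2: prefix='1' (no match yet)
Bit 3: prefix='10' (no match yet)
Bit 4: prefix='100' (no match yet)
Bit 5: prefix='1001' -> emit 'p', reset

Answer: (root)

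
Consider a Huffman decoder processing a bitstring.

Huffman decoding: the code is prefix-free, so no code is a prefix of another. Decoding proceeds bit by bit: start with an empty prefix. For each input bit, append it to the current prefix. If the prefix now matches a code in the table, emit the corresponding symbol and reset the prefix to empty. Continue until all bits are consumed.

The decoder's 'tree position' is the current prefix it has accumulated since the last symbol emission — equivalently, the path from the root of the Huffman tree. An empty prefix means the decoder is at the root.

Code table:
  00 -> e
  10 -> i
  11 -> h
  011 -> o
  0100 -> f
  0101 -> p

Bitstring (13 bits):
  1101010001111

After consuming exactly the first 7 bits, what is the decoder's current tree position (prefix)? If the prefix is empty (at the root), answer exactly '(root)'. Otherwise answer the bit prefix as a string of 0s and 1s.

Bit 0: prefix='1' (no match yet)
Bit 1: prefix='11' -> emit 'h', reset
Bit 2: prefix='0' (no match yet)
Bit 3: prefix='01' (no match yet)
Bit 4: prefix='010' (no match yet)
Bit 5: prefix='0101' -> emit 'p', reset
Bit 6: prefix='0' (no match yet)

Answer: 0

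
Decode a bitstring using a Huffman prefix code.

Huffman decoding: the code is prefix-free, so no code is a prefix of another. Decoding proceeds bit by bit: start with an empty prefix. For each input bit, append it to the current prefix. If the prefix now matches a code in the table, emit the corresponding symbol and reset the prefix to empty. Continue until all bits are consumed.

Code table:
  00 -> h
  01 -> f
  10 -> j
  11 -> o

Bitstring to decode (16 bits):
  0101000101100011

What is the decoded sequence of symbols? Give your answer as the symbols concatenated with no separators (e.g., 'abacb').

Bit 0: prefix='0' (no match yet)
Bit 1: prefix='01' -> emit 'f', reset
Bit 2: prefix='0' (no match yet)
Bit 3: prefix='01' -> emit 'f', reset
Bit 4: prefix='0' (no match yet)
Bit 5: prefix='00' -> emit 'h', reset
Bit 6: prefix='0' (no match yet)
Bit 7: prefix='01' -> emit 'f', reset
Bit 8: prefix='0' (no match yet)
Bit 9: prefix='01' -> emit 'f', reset
Bit 10: prefix='1' (no match yet)
Bit 11: prefix='10' -> emit 'j', reset
Bit 12: prefix='0' (no match yet)
Bit 13: prefix='00' -> emit 'h', reset
Bit 14: prefix='1' (no match yet)
Bit 15: prefix='11' -> emit 'o', reset

Answer: ffhffjho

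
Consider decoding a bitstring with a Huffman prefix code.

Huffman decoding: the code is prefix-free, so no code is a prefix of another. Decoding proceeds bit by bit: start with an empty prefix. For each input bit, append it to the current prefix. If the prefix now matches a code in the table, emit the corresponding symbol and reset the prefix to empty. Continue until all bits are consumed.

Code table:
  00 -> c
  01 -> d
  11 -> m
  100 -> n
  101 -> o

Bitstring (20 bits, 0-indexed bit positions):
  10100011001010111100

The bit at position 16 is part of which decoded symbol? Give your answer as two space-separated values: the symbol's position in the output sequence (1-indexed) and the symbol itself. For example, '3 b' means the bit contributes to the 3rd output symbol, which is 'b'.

Answer: 7 m

Derivation:
Bit 0: prefix='1' (no match yet)
Bit 1: prefix='10' (no match yet)
Bit 2: prefix='101' -> emit 'o', reset
Bit 3: prefix='0' (no match yet)
Bit 4: prefix='00' -> emit 'c', reset
Bit 5: prefix='0' (no match yet)
Bit 6: prefix='01' -> emit 'd', reset
Bit 7: prefix='1' (no match yet)
Bit 8: prefix='10' (no match yet)
Bit 9: prefix='100' -> emit 'n', reset
Bit 10: prefix='1' (no match yet)
Bit 11: prefix='10' (no match yet)
Bit 12: prefix='101' -> emit 'o', reset
Bit 13: prefix='0' (no match yet)
Bit 14: prefix='01' -> emit 'd', reset
Bit 15: prefix='1' (no match yet)
Bit 16: prefix='11' -> emit 'm', reset
Bit 17: prefix='1' (no match yet)
Bit 18: prefix='10' (no match yet)
Bit 19: prefix='100' -> emit 'n', reset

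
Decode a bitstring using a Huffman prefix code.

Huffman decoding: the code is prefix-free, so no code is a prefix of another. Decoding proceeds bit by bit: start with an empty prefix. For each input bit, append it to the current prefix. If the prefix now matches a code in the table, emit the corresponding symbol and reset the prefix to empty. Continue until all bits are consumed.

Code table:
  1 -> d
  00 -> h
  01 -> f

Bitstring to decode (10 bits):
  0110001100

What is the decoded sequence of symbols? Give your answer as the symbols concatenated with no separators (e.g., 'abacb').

Answer: fdhfdh

Derivation:
Bit 0: prefix='0' (no match yet)
Bit 1: prefix='01' -> emit 'f', reset
Bit 2: prefix='1' -> emit 'd', reset
Bit 3: prefix='0' (no match yet)
Bit 4: prefix='00' -> emit 'h', reset
Bit 5: prefix='0' (no match yet)
Bit 6: prefix='01' -> emit 'f', reset
Bit 7: prefix='1' -> emit 'd', reset
Bit 8: prefix='0' (no match yet)
Bit 9: prefix='00' -> emit 'h', reset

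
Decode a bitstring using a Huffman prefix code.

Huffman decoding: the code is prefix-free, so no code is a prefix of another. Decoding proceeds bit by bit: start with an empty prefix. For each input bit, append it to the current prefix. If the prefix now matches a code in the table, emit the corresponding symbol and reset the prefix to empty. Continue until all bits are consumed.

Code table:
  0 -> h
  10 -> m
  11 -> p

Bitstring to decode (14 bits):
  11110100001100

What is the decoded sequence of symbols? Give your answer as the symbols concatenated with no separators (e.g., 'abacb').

Bit 0: prefix='1' (no match yet)
Bit 1: prefix='11' -> emit 'p', reset
Bit 2: prefix='1' (no match yet)
Bit 3: prefix='11' -> emit 'p', reset
Bit 4: prefix='0' -> emit 'h', reset
Bit 5: prefix='1' (no match yet)
Bit 6: prefix='10' -> emit 'm', reset
Bit 7: prefix='0' -> emit 'h', reset
Bit 8: prefix='0' -> emit 'h', reset
Bit 9: prefix='0' -> emit 'h', reset
Bit 10: prefix='1' (no match yet)
Bit 11: prefix='11' -> emit 'p', reset
Bit 12: prefix='0' -> emit 'h', reset
Bit 13: prefix='0' -> emit 'h', reset

Answer: pphmhhhphh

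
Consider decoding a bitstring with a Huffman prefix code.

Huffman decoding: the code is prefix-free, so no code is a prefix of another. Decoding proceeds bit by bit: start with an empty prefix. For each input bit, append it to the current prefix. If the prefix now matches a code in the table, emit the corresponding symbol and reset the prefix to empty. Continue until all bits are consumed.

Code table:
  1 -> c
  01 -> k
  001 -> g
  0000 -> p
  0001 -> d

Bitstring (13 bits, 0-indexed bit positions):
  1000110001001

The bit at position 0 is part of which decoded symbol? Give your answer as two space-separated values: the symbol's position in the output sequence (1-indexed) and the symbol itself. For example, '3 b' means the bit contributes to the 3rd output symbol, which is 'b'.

Answer: 1 c

Derivation:
Bit 0: prefix='1' -> emit 'c', reset
Bit 1: prefix='0' (no match yet)
Bit 2: prefix='00' (no match yet)
Bit 3: prefix='000' (no match yet)
Bit 4: prefix='0001' -> emit 'd', reset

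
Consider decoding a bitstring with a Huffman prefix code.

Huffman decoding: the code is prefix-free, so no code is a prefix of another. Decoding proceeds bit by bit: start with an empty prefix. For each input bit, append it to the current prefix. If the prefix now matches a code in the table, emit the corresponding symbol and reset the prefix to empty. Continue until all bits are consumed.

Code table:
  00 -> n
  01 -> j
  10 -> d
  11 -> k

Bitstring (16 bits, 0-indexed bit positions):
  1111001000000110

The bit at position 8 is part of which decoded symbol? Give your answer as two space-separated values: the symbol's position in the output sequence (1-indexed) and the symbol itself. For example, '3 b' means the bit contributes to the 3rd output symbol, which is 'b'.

Answer: 5 n

Derivation:
Bit 0: prefix='1' (no match yet)
Bit 1: prefix='11' -> emit 'k', reset
Bit 2: prefix='1' (no match yet)
Bit 3: prefix='11' -> emit 'k', reset
Bit 4: prefix='0' (no match yet)
Bit 5: prefix='00' -> emit 'n', reset
Bit 6: prefix='1' (no match yet)
Bit 7: prefix='10' -> emit 'd', reset
Bit 8: prefix='0' (no match yet)
Bit 9: prefix='00' -> emit 'n', reset
Bit 10: prefix='0' (no match yet)
Bit 11: prefix='00' -> emit 'n', reset
Bit 12: prefix='0' (no match yet)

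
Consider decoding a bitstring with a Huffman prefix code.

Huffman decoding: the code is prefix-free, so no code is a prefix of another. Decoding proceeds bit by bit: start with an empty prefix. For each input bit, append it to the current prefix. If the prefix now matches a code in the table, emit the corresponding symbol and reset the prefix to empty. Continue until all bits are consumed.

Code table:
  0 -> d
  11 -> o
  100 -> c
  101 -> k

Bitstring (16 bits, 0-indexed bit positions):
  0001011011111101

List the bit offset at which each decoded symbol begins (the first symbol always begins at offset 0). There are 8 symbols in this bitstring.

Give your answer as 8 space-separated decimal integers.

Answer: 0 1 2 3 6 9 11 13

Derivation:
Bit 0: prefix='0' -> emit 'd', reset
Bit 1: prefix='0' -> emit 'd', reset
Bit 2: prefix='0' -> emit 'd', reset
Bit 3: prefix='1' (no match yet)
Bit 4: prefix='10' (no match yet)
Bit 5: prefix='101' -> emit 'k', reset
Bit 6: prefix='1' (no match yet)
Bit 7: prefix='10' (no match yet)
Bit 8: prefix='101' -> emit 'k', reset
Bit 9: prefix='1' (no match yet)
Bit 10: prefix='11' -> emit 'o', reset
Bit 11: prefix='1' (no match yet)
Bit 12: prefix='11' -> emit 'o', reset
Bit 13: prefix='1' (no match yet)
Bit 14: prefix='10' (no match yet)
Bit 15: prefix='101' -> emit 'k', reset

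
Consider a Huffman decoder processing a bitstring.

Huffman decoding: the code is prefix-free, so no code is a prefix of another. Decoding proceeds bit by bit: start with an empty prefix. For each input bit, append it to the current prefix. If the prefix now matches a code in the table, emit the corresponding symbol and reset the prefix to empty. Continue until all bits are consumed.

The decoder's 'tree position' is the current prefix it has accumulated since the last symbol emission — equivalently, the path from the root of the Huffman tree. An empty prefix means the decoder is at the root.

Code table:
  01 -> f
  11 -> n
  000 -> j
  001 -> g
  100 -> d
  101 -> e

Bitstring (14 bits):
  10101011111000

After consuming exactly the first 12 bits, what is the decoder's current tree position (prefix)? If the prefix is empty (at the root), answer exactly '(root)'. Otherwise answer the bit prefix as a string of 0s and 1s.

Bit 0: prefix='1' (no match yet)
Bit 1: prefix='10' (no match yet)
Bit 2: prefix='101' -> emit 'e', reset
Bit 3: prefix='0' (no match yet)
Bit 4: prefix='01' -> emit 'f', reset
Bit 5: prefix='0' (no match yet)
Bit 6: prefix='01' -> emit 'f', reset
Bit 7: prefix='1' (no match yet)
Bit 8: prefix='11' -> emit 'n', reset
Bit 9: prefix='1' (no match yet)
Bit 10: prefix='11' -> emit 'n', reset
Bit 11: prefix='0' (no match yet)

Answer: 0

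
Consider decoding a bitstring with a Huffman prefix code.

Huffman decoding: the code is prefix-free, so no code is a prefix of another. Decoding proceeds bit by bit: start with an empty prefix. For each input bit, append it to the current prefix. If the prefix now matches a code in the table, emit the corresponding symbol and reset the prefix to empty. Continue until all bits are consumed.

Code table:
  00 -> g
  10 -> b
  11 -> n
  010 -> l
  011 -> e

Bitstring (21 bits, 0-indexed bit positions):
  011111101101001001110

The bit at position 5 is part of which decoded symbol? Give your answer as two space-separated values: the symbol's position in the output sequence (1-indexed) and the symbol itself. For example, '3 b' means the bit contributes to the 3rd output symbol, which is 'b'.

Answer: 3 n

Derivation:
Bit 0: prefix='0' (no match yet)
Bit 1: prefix='01' (no match yet)
Bit 2: prefix='011' -> emit 'e', reset
Bit 3: prefix='1' (no match yet)
Bit 4: prefix='11' -> emit 'n', reset
Bit 5: prefix='1' (no match yet)
Bit 6: prefix='11' -> emit 'n', reset
Bit 7: prefix='0' (no match yet)
Bit 8: prefix='01' (no match yet)
Bit 9: prefix='011' -> emit 'e', reset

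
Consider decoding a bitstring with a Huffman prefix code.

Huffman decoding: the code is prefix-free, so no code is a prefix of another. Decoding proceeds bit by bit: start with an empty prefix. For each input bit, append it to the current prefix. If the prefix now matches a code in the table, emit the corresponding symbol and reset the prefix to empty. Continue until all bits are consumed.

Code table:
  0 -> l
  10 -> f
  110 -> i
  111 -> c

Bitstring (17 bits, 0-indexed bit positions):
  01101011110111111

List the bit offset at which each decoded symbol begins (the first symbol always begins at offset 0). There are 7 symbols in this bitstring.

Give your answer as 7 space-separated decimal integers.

Bit 0: prefix='0' -> emit 'l', reset
Bit 1: prefix='1' (no match yet)
Bit 2: prefix='11' (no match yet)
Bit 3: prefix='110' -> emit 'i', reset
Bit 4: prefix='1' (no match yet)
Bit 5: prefix='10' -> emit 'f', reset
Bit 6: prefix='1' (no match yet)
Bit 7: prefix='11' (no match yet)
Bit 8: prefix='111' -> emit 'c', reset
Bit 9: prefix='1' (no match yet)
Bit 10: prefix='10' -> emit 'f', reset
Bit 11: prefix='1' (no match yet)
Bit 12: prefix='11' (no match yet)
Bit 13: prefix='111' -> emit 'c', reset
Bit 14: prefix='1' (no match yet)
Bit 15: prefix='11' (no match yet)
Bit 16: prefix='111' -> emit 'c', reset

Answer: 0 1 4 6 9 11 14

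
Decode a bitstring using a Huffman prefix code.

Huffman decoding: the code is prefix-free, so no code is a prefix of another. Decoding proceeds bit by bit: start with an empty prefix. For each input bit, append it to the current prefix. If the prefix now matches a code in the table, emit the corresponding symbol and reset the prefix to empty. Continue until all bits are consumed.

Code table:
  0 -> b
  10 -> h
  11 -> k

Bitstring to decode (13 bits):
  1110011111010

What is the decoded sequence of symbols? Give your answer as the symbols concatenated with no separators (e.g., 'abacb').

Answer: khbkkhh

Derivation:
Bit 0: prefix='1' (no match yet)
Bit 1: prefix='11' -> emit 'k', reset
Bit 2: prefix='1' (no match yet)
Bit 3: prefix='10' -> emit 'h', reset
Bit 4: prefix='0' -> emit 'b', reset
Bit 5: prefix='1' (no match yet)
Bit 6: prefix='11' -> emit 'k', reset
Bit 7: prefix='1' (no match yet)
Bit 8: prefix='11' -> emit 'k', reset
Bit 9: prefix='1' (no match yet)
Bit 10: prefix='10' -> emit 'h', reset
Bit 11: prefix='1' (no match yet)
Bit 12: prefix='10' -> emit 'h', reset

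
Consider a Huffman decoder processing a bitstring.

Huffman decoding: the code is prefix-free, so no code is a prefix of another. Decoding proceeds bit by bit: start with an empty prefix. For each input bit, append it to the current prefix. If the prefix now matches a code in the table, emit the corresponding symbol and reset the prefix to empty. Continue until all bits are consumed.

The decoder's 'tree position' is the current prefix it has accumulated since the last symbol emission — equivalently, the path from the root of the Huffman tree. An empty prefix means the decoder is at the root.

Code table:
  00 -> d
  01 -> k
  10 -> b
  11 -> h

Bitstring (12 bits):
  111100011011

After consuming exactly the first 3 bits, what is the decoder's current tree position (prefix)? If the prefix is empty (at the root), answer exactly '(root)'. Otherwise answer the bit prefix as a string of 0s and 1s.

Bit 0: prefix='1' (no match yet)
Bit 1: prefix='11' -> emit 'h', reset
Bit 2: prefix='1' (no match yet)

Answer: 1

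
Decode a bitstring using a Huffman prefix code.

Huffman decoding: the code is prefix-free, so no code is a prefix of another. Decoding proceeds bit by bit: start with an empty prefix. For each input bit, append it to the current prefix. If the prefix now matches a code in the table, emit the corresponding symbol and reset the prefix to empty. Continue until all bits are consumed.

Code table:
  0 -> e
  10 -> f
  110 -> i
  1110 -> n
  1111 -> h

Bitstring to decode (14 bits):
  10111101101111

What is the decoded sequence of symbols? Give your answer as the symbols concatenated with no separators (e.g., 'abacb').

Bit 0: prefix='1' (no match yet)
Bit 1: prefix='10' -> emit 'f', reset
Bit 2: prefix='1' (no match yet)
Bit 3: prefix='11' (no match yet)
Bit 4: prefix='111' (no match yet)
Bit 5: prefix='1111' -> emit 'h', reset
Bit 6: prefix='0' -> emit 'e', reset
Bit 7: prefix='1' (no match yet)
Bit 8: prefix='11' (no match yet)
Bit 9: prefix='110' -> emit 'i', reset
Bit 10: prefix='1' (no match yet)
Bit 11: prefix='11' (no match yet)
Bit 12: prefix='111' (no match yet)
Bit 13: prefix='1111' -> emit 'h', reset

Answer: fheih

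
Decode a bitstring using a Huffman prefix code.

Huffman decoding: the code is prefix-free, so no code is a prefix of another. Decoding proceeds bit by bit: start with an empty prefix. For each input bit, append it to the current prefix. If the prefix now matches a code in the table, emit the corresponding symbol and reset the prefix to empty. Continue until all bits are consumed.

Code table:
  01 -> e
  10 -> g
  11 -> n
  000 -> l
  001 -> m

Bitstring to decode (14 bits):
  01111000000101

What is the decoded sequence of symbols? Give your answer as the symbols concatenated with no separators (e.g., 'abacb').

Bit 0: prefix='0' (no match yet)
Bit 1: prefix='01' -> emit 'e', reset
Bit 2: prefix='1' (no match yet)
Bit 3: prefix='11' -> emit 'n', reset
Bit 4: prefix='1' (no match yet)
Bit 5: prefix='10' -> emit 'g', reset
Bit 6: prefix='0' (no match yet)
Bit 7: prefix='00' (no match yet)
Bit 8: prefix='000' -> emit 'l', reset
Bit 9: prefix='0' (no match yet)
Bit 10: prefix='00' (no match yet)
Bit 11: prefix='001' -> emit 'm', reset
Bit 12: prefix='0' (no match yet)
Bit 13: prefix='01' -> emit 'e', reset

Answer: englme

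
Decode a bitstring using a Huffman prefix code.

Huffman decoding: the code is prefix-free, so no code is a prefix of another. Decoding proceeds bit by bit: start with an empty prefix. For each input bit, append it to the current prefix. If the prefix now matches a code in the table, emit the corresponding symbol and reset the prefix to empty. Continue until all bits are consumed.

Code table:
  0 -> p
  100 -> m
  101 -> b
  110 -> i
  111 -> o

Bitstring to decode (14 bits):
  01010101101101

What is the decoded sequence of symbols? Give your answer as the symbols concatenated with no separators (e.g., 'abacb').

Bit 0: prefix='0' -> emit 'p', reset
Bit 1: prefix='1' (no match yet)
Bit 2: prefix='10' (no match yet)
Bit 3: prefix='101' -> emit 'b', reset
Bit 4: prefix='0' -> emit 'p', reset
Bit 5: prefix='1' (no match yet)
Bit 6: prefix='10' (no match yet)
Bit 7: prefix='101' -> emit 'b', reset
Bit 8: prefix='1' (no match yet)
Bit 9: prefix='10' (no match yet)
Bit 10: prefix='101' -> emit 'b', reset
Bit 11: prefix='1' (no match yet)
Bit 12: prefix='10' (no match yet)
Bit 13: prefix='101' -> emit 'b', reset

Answer: pbpbbb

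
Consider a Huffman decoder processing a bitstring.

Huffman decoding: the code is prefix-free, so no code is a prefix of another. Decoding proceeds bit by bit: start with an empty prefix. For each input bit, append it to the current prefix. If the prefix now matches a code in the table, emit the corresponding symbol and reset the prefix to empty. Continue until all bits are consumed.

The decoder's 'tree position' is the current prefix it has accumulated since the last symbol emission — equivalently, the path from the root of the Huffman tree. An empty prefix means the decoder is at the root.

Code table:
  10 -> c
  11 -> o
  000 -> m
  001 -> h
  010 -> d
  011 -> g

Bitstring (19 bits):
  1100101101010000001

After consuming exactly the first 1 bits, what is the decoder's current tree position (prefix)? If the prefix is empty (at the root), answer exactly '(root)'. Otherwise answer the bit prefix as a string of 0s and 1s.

Bit 0: prefix='1' (no match yet)

Answer: 1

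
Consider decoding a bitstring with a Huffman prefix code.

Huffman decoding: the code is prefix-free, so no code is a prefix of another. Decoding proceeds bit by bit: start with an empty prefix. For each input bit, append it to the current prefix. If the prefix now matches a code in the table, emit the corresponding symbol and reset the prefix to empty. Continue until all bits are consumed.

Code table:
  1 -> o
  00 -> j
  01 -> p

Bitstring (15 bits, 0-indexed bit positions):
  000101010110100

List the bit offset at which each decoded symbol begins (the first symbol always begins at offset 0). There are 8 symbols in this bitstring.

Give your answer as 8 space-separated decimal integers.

Bit 0: prefix='0' (no match yet)
Bit 1: prefix='00' -> emit 'j', reset
Bit 2: prefix='0' (no match yet)
Bit 3: prefix='01' -> emit 'p', reset
Bit 4: prefix='0' (no match yet)
Bit 5: prefix='01' -> emit 'p', reset
Bit 6: prefix='0' (no match yet)
Bit 7: prefix='01' -> emit 'p', reset
Bit 8: prefix='0' (no match yet)
Bit 9: prefix='01' -> emit 'p', reset
Bit 10: prefix='1' -> emit 'o', reset
Bit 11: prefix='0' (no match yet)
Bit 12: prefix='01' -> emit 'p', reset
Bit 13: prefix='0' (no match yet)
Bit 14: prefix='00' -> emit 'j', reset

Answer: 0 2 4 6 8 10 11 13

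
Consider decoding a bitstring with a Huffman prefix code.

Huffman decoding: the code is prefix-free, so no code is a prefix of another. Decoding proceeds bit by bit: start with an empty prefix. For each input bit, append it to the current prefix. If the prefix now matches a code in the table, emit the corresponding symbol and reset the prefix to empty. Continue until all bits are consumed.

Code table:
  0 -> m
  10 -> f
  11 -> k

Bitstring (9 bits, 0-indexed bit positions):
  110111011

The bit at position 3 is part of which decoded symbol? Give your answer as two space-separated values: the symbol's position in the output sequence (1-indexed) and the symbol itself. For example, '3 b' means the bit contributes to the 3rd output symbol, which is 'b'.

Answer: 3 k

Derivation:
Bit 0: prefix='1' (no match yet)
Bit 1: prefix='11' -> emit 'k', reset
Bit 2: prefix='0' -> emit 'm', reset
Bit 3: prefix='1' (no match yet)
Bit 4: prefix='11' -> emit 'k', reset
Bit 5: prefix='1' (no match yet)
Bit 6: prefix='10' -> emit 'f', reset
Bit 7: prefix='1' (no match yet)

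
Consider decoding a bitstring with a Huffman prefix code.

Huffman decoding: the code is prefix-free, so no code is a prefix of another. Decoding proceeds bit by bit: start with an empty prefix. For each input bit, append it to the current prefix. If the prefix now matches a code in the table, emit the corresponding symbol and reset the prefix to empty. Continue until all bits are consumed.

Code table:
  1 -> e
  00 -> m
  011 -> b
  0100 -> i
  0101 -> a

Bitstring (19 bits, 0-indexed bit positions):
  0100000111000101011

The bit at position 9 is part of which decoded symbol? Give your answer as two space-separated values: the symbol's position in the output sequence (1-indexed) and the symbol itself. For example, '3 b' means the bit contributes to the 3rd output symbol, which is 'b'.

Answer: 4 e

Derivation:
Bit 0: prefix='0' (no match yet)
Bit 1: prefix='01' (no match yet)
Bit 2: prefix='010' (no match yet)
Bit 3: prefix='0100' -> emit 'i', reset
Bit 4: prefix='0' (no match yet)
Bit 5: prefix='00' -> emit 'm', reset
Bit 6: prefix='0' (no match yet)
Bit 7: prefix='01' (no match yet)
Bit 8: prefix='011' -> emit 'b', reset
Bit 9: prefix='1' -> emit 'e', reset
Bit 10: prefix='0' (no match yet)
Bit 11: prefix='00' -> emit 'm', reset
Bit 12: prefix='0' (no match yet)
Bit 13: prefix='01' (no match yet)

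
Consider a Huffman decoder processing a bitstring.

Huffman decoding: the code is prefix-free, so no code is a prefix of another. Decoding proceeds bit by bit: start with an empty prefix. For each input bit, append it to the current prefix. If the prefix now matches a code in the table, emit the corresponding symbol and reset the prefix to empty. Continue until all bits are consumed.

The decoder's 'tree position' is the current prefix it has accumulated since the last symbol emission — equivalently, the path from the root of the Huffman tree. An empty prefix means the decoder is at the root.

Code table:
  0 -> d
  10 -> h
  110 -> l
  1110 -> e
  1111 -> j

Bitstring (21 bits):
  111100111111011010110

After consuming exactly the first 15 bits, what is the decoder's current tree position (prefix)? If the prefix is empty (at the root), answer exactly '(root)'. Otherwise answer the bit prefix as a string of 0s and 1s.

Bit 0: prefix='1' (no match yet)
Bit 1: prefix='11' (no match yet)
Bit 2: prefix='111' (no match yet)
Bit 3: prefix='1111' -> emit 'j', reset
Bit 4: prefix='0' -> emit 'd', reset
Bit 5: prefix='0' -> emit 'd', reset
Bit 6: prefix='1' (no match yet)
Bit 7: prefix='11' (no match yet)
Bit 8: prefix='111' (no match yet)
Bit 9: prefix='1111' -> emit 'j', reset
Bit 10: prefix='1' (no match yet)
Bit 11: prefix='11' (no match yet)
Bit 12: prefix='110' -> emit 'l', reset
Bit 13: prefix='1' (no match yet)
Bit 14: prefix='11' (no match yet)

Answer: 11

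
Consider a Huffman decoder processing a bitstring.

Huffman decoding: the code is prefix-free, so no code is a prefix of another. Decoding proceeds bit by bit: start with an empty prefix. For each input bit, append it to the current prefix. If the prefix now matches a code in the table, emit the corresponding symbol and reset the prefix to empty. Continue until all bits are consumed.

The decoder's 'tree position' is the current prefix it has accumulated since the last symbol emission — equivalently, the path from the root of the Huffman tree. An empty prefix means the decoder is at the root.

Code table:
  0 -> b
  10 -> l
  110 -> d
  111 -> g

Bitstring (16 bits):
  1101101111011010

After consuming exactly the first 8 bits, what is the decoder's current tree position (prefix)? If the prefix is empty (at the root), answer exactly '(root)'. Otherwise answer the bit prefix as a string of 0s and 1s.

Bit 0: prefix='1' (no match yet)
Bit 1: prefix='11' (no match yet)
Bit 2: prefix='110' -> emit 'd', reset
Bit 3: prefix='1' (no match yet)
Bit 4: prefix='11' (no match yet)
Bit 5: prefix='110' -> emit 'd', reset
Bit 6: prefix='1' (no match yet)
Bit 7: prefix='11' (no match yet)

Answer: 11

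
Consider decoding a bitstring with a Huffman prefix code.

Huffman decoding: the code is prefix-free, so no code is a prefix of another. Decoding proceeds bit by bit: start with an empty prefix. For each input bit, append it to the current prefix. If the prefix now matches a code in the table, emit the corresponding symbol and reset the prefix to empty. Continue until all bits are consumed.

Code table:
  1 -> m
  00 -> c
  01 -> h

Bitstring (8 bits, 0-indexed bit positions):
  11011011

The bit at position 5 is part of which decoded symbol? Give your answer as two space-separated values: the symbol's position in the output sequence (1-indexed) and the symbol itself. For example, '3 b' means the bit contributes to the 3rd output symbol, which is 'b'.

Bit 0: prefix='1' -> emit 'm', reset
Bit 1: prefix='1' -> emit 'm', reset
Bit 2: prefix='0' (no match yet)
Bit 3: prefix='01' -> emit 'h', reset
Bit 4: prefix='1' -> emit 'm', reset
Bit 5: prefix='0' (no match yet)
Bit 6: prefix='01' -> emit 'h', reset
Bit 7: prefix='1' -> emit 'm', reset

Answer: 5 h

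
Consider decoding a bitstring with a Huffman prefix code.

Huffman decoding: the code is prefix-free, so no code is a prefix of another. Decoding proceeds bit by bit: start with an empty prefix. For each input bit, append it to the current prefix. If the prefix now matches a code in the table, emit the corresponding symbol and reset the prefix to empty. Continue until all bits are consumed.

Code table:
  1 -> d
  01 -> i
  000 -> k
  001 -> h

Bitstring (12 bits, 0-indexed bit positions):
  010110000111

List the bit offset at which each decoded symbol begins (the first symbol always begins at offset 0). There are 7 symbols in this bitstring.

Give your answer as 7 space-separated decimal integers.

Answer: 0 2 4 5 8 10 11

Derivation:
Bit 0: prefix='0' (no match yet)
Bit 1: prefix='01' -> emit 'i', reset
Bit 2: prefix='0' (no match yet)
Bit 3: prefix='01' -> emit 'i', reset
Bit 4: prefix='1' -> emit 'd', reset
Bit 5: prefix='0' (no match yet)
Bit 6: prefix='00' (no match yet)
Bit 7: prefix='000' -> emit 'k', reset
Bit 8: prefix='0' (no match yet)
Bit 9: prefix='01' -> emit 'i', reset
Bit 10: prefix='1' -> emit 'd', reset
Bit 11: prefix='1' -> emit 'd', reset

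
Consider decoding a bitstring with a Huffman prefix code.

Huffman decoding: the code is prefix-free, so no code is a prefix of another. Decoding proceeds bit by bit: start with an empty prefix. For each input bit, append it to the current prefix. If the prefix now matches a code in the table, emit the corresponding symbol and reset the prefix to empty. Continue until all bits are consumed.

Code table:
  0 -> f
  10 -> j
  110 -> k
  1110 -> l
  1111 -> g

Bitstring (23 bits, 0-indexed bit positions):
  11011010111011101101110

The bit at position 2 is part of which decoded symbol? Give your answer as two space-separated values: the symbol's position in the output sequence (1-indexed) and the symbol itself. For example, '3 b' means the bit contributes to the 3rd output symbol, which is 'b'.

Bit 0: prefix='1' (no match yet)
Bit 1: prefix='11' (no match yet)
Bit 2: prefix='110' -> emit 'k', reset
Bit 3: prefix='1' (no match yet)
Bit 4: prefix='11' (no match yet)
Bit 5: prefix='110' -> emit 'k', reset
Bit 6: prefix='1' (no match yet)

Answer: 1 k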